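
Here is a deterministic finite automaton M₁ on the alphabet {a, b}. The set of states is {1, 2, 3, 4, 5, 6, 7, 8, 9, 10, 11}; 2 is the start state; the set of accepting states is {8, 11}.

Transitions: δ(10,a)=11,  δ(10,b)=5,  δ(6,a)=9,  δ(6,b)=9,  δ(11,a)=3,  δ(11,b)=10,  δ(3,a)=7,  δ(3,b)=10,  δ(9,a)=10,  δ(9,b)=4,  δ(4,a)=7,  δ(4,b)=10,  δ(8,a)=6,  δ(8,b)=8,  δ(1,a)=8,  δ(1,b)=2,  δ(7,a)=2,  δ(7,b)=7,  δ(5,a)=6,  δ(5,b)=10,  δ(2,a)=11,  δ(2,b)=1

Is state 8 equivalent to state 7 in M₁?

No

All states are reachable from the start state.
Initial partition by acceptance: {8,11} | {1,2,3,4,5,6,7,9,10}.
On input b, block {8,11} splits into {8} and {11}.
Split {1,2,3,4,5,6,7,9,10} by δ(·,a) → {3,4,5,6,7,9} and {2,10} and {1}.
Split {3,4,5,6,7,9} by δ(·,a) → {3,4,5,6} and {7,9}.
Refine {3,4,5,6} on symbol a: members go to different blocks, giving {3,4,6} and {5}.
Refine {3,4,6} on symbol b: members go to different blocks, giving {3,4} and {6}.
Refine {2,10} on symbol b: members go to different blocks, giving {2} and {10}.
Split {7,9} by δ(·,a) → {7} and {9}.
Stable partition: {8} | {3,4} | {11} | {2} | {1} | {7} | {5} | {6} | {10} | {9} — 10 equivalence classes.
8 and 7 end up in different blocks, so they are distinguishable. For instance, the string 'ε' is accepted from only 8.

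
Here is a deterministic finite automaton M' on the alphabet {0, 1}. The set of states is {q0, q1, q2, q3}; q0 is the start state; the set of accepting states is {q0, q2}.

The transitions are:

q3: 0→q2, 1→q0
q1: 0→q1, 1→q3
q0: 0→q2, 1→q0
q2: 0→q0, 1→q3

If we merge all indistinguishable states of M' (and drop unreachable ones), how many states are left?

Reachable states from the start: {q0,q2,q3}. Unreachable: {q1} — drop them.
Start with accepting vs non-accepting: {q0,q2} | {q3}.
Refine {q0,q2} on symbol 1: members go to different blocks, giving {q0} and {q2}.
Stable partition: {q0} | {q3} | {q2} — 3 equivalence classes.

3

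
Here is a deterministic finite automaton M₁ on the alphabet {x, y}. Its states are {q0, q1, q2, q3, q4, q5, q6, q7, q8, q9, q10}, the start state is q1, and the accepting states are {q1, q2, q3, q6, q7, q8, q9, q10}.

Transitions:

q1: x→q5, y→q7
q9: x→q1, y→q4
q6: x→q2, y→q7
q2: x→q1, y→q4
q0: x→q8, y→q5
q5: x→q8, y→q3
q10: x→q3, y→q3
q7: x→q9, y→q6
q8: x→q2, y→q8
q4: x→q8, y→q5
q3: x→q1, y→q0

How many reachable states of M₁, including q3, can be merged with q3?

3

Reachable states from the start: {q0,q1,q2,q3,q4,q5,q6,q7,q8,q9}. Unreachable: {q10} — drop them.
Initial partition by acceptance: {q1,q2,q3,q6,q7,q8,q9} | {q0,q4,q5}.
On input x, block {q1,q2,q3,q6,q7,q8,q9} splits into {q2,q3,q6,q7,q8,q9} and {q1}.
On input x, block {q2,q3,q6,q7,q8,q9} splits into {q2,q3,q9} and {q6,q7,q8}.
Refine {q0,q4,q5} on symbol y: members go to different blocks, giving {q0,q4} and {q5}.
The partition is now stable with 5 blocks: {q2,q3,q9} | {q0,q4} | {q1} | {q6,q7,q8} | {q5}.
State q3 belongs to the block {q2,q3,q9}, which has 3 states.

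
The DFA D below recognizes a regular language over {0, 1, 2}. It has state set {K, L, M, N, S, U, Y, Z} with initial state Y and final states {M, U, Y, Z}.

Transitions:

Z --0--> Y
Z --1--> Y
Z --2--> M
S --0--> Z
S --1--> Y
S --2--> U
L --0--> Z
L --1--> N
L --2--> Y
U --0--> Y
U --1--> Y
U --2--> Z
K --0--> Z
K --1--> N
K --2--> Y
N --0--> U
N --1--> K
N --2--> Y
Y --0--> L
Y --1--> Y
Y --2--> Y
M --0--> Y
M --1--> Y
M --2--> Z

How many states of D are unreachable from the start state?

Starting at Y and following transitions, the reachable set is {K, L, M, N, U, Y, Z}. That leaves S unreachable — 1 in total.

1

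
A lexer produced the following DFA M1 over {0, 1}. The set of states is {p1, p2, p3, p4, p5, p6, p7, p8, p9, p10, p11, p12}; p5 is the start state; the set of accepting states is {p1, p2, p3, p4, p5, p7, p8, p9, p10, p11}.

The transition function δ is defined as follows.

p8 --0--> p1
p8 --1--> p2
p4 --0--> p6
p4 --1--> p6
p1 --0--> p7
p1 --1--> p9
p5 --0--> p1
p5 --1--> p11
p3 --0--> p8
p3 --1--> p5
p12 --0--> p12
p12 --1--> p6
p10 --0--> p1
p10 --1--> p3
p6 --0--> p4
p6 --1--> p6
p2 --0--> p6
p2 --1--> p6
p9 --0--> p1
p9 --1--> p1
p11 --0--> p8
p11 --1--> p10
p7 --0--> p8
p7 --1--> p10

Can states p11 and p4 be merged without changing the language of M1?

First remove the unreachable states {p12}; 11 states remain.
Start with accepting vs non-accepting: {p1,p2,p3,p4,p5,p7,p8,p9,p10,p11} | {p6}.
Split {p1,p2,p3,p4,p5,p7,p8,p9,p10,p11} by δ(·,0) → {p1,p3,p5,p7,p8,p9,p10,p11} and {p2,p4}.
On input 1, block {p1,p3,p5,p7,p8,p9,p10,p11} splits into {p1,p3,p5,p7,p9,p10,p11} and {p8}.
Refine {p1,p3,p5,p7,p9,p10,p11} on symbol 0: members go to different blocks, giving {p1,p5,p9,p10} and {p3,p7,p11}.
Refine {p1,p5,p9,p10} on symbol 0: members go to different blocks, giving {p5,p9,p10} and {p1}.
On input 1, block {p5,p9,p10} splits into {p5,p10} and {p9}.
Stable partition: {p5,p10} | {p6} | {p2,p4} | {p8} | {p3,p7,p11} | {p1} | {p9} — 7 equivalence classes.
p11 and p4 end up in different blocks, so they are distinguishable. For instance, the string '0' is accepted from only p11.

No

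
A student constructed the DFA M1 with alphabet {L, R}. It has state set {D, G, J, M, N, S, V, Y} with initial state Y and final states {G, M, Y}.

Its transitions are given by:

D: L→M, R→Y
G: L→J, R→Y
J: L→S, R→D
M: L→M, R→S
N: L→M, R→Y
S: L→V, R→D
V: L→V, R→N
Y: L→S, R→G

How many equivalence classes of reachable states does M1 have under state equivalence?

All states are reachable from the start state.
Initial partition by acceptance: {G,M,Y} | {D,J,N,S,V}.
Refine {G,M,Y} on symbol L: members go to different blocks, giving {G,Y} and {M}.
Split {D,J,N,S,V} by δ(·,L) → {J,S,V} and {D,N}.
The partition is now stable with 4 blocks: {G,Y} | {J,S,V} | {M} | {D,N}.

4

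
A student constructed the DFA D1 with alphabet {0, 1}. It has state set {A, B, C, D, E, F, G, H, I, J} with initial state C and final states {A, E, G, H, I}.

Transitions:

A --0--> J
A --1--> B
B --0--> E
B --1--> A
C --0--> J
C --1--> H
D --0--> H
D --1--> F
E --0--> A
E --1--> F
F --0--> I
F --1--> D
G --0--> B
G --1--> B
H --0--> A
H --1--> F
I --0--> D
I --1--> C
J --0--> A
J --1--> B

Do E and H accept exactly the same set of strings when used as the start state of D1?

Yes

States {G} cannot be reached from the start state, so discard them.
Start with accepting vs non-accepting: {A,E,H,I} | {B,C,D,F,J}.
On input 0, block {A,E,H,I} splits into {A,I} and {E,H}.
Split {B,C,D,F,J} by δ(·,0) → {B,D} and {F,J} and {C}.
Refine {A,I} on symbol 0: members go to different blocks, giving {A} and {I}.
On input 1, block {B,D} splits into {B} and {D}.
Refine {F,J} on symbol 0: members go to different blocks, giving {F} and {J}.
No further refinement is possible. Final partition (8 blocks): {A} | {B} | {E,H} | {F} | {C} | {I} | {D} | {J}.
E and H lie in the same block of the stable partition, so they are equivalent — no string distinguishes them.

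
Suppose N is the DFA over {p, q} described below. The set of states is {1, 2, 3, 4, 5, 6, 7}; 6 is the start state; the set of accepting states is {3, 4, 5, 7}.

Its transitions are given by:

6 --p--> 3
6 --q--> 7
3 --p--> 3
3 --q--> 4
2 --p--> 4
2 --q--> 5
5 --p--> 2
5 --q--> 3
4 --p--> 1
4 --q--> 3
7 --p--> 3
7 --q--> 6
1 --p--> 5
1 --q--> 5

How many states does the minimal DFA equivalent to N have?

Every state is reachable, so we keep all 7.
P0 = {3,4,5,7} | {1,2,6}.
Refine {3,4,5,7} on symbol p: members go to different blocks, giving {3,7} and {4,5}.
On input q, block {3,7} splits into {3} and {7}.
Split {1,2,6} by δ(·,p) → {1,2} and {6}.
No further refinement is possible. Final partition (5 blocks): {3} | {1,2} | {4,5} | {7} | {6}.

5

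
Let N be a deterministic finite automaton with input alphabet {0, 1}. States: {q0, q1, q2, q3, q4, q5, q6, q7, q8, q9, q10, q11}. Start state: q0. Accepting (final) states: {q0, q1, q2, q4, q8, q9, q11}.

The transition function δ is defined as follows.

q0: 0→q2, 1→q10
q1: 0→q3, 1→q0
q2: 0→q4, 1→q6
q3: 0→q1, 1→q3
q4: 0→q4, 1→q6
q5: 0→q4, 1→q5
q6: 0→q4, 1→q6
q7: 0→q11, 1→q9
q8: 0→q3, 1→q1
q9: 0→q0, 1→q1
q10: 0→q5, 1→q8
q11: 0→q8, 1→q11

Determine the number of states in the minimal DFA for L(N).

7

States {q7,q9,q11} cannot be reached from the start state, so discard them.
Start with accepting vs non-accepting: {q0,q1,q2,q4,q8} | {q3,q5,q6,q10}.
On input 0, block {q0,q1,q2,q4,q8} splits into {q0,q2,q4} and {q1,q8}.
Split {q3,q5,q6,q10} by δ(·,0) → {q5,q6} and {q3} and {q10}.
On input 1, block {q0,q2,q4} splits into {q2,q4} and {q0}.
Split {q1,q8} by δ(·,1) → {q1} and {q8}.
No further refinement is possible. Final partition (7 blocks): {q2,q4} | {q5,q6} | {q1} | {q3} | {q10} | {q0} | {q8}.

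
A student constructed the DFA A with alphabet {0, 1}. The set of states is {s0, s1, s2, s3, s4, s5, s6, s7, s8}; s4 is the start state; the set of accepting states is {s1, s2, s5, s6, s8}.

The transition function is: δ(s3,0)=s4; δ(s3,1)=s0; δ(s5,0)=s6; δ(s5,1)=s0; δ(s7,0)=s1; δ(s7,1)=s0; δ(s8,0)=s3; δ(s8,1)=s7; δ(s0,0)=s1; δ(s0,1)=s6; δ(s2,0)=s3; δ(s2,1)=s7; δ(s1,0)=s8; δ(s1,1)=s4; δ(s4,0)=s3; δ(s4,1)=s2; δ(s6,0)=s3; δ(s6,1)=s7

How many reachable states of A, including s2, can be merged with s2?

First remove the unreachable states {s5}; 8 states remain.
Initial partition by acceptance: {s1,s2,s6,s8} | {s0,s3,s4,s7}.
On input 0, block {s1,s2,s6,s8} splits into {s2,s6,s8} and {s1}.
Refine {s0,s3,s4,s7} on symbol 0: members go to different blocks, giving {s0,s7} and {s3,s4}.
On input 1, block {s0,s7} splits into {s0} and {s7}.
On input 1, block {s3,s4} splits into {s3} and {s4}.
The partition is now stable with 6 blocks: {s2,s6,s8} | {s0} | {s1} | {s3} | {s7} | {s4}.
State s2 belongs to the block {s2,s6,s8}, which has 3 states.

3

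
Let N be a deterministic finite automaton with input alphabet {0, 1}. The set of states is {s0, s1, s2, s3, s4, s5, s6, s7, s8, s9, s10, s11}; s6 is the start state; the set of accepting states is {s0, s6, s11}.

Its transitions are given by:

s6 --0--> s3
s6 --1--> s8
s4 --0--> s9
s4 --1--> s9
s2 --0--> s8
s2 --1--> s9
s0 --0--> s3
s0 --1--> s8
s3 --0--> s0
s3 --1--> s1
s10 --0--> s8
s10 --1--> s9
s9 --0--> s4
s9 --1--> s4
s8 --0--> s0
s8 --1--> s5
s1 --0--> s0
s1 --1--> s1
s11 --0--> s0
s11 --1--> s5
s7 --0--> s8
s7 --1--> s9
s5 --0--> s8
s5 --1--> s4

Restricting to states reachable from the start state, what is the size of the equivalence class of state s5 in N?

1

First remove the unreachable states {s2,s7,s10,s11}; 8 states remain.
Initial partition by acceptance: {s0,s6} | {s1,s3,s4,s5,s8,s9}.
Refine {s1,s3,s4,s5,s8,s9} on symbol 0: members go to different blocks, giving {s1,s3,s8} and {s4,s5,s9}.
On input 1, block {s1,s3,s8} splits into {s1,s3} and {s8}.
Split {s4,s5,s9} by δ(·,0) → {s4,s9} and {s5}.
The partition is now stable with 5 blocks: {s0,s6} | {s1,s3} | {s4,s9} | {s8} | {s5}.
State s5 belongs to the block {s5}, which has 1 states.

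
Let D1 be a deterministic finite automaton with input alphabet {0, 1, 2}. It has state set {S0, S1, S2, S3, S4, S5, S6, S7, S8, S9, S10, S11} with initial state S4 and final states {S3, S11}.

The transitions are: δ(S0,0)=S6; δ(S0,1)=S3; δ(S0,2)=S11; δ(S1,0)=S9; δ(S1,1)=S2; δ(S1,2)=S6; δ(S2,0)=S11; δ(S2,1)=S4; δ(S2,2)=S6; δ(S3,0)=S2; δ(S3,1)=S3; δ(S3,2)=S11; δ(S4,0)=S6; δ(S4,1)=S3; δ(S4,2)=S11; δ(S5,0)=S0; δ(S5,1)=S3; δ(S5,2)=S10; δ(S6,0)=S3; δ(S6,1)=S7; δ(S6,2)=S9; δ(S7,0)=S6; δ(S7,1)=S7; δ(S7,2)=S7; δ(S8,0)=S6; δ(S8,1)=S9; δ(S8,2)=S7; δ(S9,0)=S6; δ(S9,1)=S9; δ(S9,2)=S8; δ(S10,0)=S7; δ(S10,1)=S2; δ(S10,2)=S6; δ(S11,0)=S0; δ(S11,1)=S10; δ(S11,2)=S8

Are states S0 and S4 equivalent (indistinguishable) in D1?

First remove the unreachable states {S1,S5}; 10 states remain.
Initial partition by acceptance: {S3,S11} | {S0,S2,S4,S6,S7,S8,S9,S10}.
Split {S3,S11} by δ(·,1) → {S3} and {S11}.
Refine {S0,S2,S4,S6,S7,S8,S9,S10} on symbol 0: members go to different blocks, giving {S0,S4,S7,S8,S9,S10} and {S2} and {S6}.
Split {S0,S4,S7,S8,S9,S10} by δ(·,0) → {S0,S4,S7,S8,S9} and {S10}.
Refine {S0,S4,S7,S8,S9} on symbol 1: members go to different blocks, giving {S7,S8,S9} and {S0,S4}.
Stable partition: {S3} | {S7,S8,S9} | {S11} | {S2} | {S6} | {S10} | {S0,S4} — 7 equivalence classes.
S0 and S4 lie in the same block of the stable partition, so they are equivalent — no string distinguishes them.

Yes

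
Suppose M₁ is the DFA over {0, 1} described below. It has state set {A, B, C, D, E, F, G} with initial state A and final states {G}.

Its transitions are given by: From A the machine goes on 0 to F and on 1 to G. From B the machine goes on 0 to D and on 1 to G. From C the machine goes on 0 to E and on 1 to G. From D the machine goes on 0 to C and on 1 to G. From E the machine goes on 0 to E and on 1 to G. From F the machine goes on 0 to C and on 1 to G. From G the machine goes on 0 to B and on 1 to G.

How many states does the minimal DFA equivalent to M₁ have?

2

All states are reachable from the start state.
Start with accepting vs non-accepting: {G} | {A,B,C,D,E,F}.
No further refinement is possible. Final partition (2 blocks): {G} | {A,B,C,D,E,F}.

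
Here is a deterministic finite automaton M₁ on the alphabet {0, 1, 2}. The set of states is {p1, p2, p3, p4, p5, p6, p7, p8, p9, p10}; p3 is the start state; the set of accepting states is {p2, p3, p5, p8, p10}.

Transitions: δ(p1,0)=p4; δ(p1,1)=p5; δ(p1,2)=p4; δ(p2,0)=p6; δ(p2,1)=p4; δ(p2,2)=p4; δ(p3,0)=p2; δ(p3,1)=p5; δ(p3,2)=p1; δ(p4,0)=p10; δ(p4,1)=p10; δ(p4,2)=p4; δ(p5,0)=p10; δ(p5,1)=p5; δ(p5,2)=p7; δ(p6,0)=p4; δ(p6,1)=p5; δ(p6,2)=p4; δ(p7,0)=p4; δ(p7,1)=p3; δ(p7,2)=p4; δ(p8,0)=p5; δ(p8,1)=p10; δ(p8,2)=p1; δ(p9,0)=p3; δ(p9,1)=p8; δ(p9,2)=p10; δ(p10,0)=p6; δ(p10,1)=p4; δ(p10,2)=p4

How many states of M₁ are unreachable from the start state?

Starting at p3 and following transitions, the reachable set is {p1, p2, p3, p4, p5, p6, p7, p10}. That leaves p8, p9 unreachable — 2 in total.

2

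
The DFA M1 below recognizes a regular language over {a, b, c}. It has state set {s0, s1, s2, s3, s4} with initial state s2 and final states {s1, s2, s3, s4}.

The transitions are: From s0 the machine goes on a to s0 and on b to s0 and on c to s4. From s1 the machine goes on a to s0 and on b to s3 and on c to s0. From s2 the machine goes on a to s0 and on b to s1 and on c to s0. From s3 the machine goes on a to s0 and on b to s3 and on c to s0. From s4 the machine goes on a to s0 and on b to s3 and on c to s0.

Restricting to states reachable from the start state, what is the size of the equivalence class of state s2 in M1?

All states are reachable from the start state.
P0 = {s1,s2,s3,s4} | {s0}.
The partition is now stable with 2 blocks: {s1,s2,s3,s4} | {s0}.
State s2 belongs to the block {s1,s2,s3,s4}, which has 4 states.

4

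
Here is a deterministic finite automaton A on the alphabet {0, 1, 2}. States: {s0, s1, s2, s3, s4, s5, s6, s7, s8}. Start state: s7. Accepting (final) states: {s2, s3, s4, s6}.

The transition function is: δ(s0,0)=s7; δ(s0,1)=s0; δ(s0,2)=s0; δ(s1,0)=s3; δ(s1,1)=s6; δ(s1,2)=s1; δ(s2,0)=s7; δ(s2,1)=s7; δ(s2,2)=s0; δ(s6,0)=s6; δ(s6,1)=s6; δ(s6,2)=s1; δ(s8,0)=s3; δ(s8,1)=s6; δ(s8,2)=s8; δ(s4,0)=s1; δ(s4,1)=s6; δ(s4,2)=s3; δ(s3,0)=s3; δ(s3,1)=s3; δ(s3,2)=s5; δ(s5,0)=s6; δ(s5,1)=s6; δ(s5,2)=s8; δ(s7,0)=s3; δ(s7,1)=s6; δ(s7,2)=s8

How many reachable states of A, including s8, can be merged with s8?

Reachable states from the start: {s1,s3,s5,s6,s7,s8}. Unreachable: {s0,s2,s4} — drop them.
Start with accepting vs non-accepting: {s3,s6} | {s1,s5,s7,s8}.
No further refinement is possible. Final partition (2 blocks): {s3,s6} | {s1,s5,s7,s8}.
State s8 belongs to the block {s1,s5,s7,s8}, which has 4 states.

4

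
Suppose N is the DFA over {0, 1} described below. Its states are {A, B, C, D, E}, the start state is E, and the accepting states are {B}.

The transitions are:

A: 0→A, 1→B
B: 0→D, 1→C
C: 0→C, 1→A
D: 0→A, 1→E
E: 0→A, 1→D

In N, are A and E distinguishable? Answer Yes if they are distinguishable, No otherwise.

Yes

All states are reachable from the start state.
Initial partition by acceptance: {B} | {A,C,D,E}.
Refine {A,C,D,E} on symbol 1: members go to different blocks, giving {C,D,E} and {A}.
Refine {C,D,E} on symbol 0: members go to different blocks, giving {D,E} and {C}.
Stable partition: {B} | {D,E} | {A} | {C} — 4 equivalence classes.
A and E end up in different blocks, so they are distinguishable. For instance, the string '1' is accepted from only A.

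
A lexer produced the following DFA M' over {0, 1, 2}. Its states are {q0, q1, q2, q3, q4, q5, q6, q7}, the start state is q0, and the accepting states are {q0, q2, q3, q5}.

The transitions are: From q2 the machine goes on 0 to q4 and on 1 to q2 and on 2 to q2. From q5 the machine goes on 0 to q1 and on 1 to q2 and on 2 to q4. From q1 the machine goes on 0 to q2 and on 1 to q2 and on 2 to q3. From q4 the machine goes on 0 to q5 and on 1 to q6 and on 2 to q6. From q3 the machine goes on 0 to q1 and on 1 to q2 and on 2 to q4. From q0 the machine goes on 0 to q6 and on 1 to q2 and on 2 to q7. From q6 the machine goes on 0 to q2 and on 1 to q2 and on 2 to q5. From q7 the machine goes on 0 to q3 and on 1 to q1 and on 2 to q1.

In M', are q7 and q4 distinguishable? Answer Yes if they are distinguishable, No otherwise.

Every state is reachable, so we keep all 8.
P0 = {q0,q2,q3,q5} | {q1,q4,q6,q7}.
Refine {q0,q2,q3,q5} on symbol 2: members go to different blocks, giving {q0,q3,q5} and {q2}.
On input 0, block {q1,q4,q6,q7} splits into {q1,q6} and {q4,q7}.
No further refinement is possible. Final partition (4 blocks): {q0,q3,q5} | {q1,q6} | {q2} | {q4,q7}.
q7 and q4 lie in the same block of the stable partition, so they are equivalent — no string distinguishes them.

No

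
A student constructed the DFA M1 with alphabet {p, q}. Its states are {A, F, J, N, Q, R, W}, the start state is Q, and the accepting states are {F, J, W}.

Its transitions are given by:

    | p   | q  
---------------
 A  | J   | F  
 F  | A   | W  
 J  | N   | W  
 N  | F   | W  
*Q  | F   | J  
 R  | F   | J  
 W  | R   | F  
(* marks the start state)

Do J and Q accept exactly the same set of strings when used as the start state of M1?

Start with accepting vs non-accepting: {F,J,W} | {A,N,Q,R}.
No further refinement is possible. Final partition (2 blocks): {F,J,W} | {A,N,Q,R}.
J and Q end up in different blocks, so they are distinguishable. For instance, the string 'ε' is accepted from only J.

No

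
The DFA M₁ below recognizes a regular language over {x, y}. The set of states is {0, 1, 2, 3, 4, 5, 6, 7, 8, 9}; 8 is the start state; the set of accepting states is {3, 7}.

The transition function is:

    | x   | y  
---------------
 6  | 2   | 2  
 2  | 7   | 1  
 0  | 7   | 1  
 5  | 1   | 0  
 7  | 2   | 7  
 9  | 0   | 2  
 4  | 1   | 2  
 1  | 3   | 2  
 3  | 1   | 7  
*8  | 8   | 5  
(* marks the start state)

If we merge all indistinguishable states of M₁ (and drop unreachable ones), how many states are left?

First remove the unreachable states {4,6,9}; 7 states remain.
P0 = {3,7} | {0,1,2,5,8}.
Split {0,1,2,5,8} by δ(·,x) → {0,1,2} and {5,8}.
On input x, block {5,8} splits into {5} and {8}.
Stable partition: {3,7} | {0,1,2} | {5} | {8} — 4 equivalence classes.

4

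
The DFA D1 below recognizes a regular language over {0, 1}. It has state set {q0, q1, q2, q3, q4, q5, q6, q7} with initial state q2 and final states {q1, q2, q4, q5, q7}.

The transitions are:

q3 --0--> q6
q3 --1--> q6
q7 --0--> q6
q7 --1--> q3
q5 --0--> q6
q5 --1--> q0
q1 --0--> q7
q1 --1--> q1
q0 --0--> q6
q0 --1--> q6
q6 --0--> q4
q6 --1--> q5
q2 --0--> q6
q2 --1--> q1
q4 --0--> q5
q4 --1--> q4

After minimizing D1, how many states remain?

All states are reachable from the start state.
P0 = {q1,q2,q4,q5,q7} | {q0,q3,q6}.
On input 0, block {q1,q2,q4,q5,q7} splits into {q2,q5,q7} and {q1,q4}.
On input 1, block {q2,q5,q7} splits into {q5,q7} and {q2}.
Refine {q0,q3,q6} on symbol 0: members go to different blocks, giving {q0,q3} and {q6}.
The partition is now stable with 5 blocks: {q5,q7} | {q0,q3} | {q1,q4} | {q2} | {q6}.

5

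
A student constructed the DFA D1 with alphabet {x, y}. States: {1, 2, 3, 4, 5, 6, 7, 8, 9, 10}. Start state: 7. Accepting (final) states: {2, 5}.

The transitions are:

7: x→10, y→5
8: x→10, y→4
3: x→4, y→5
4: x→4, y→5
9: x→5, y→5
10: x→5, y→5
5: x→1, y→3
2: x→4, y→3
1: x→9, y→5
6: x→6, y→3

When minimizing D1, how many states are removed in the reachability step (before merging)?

3

BFS from 7 reaches {1, 3, 4, 5, 7, 9, 10}; the 3 state(s) 2, 6, 8 are never visited.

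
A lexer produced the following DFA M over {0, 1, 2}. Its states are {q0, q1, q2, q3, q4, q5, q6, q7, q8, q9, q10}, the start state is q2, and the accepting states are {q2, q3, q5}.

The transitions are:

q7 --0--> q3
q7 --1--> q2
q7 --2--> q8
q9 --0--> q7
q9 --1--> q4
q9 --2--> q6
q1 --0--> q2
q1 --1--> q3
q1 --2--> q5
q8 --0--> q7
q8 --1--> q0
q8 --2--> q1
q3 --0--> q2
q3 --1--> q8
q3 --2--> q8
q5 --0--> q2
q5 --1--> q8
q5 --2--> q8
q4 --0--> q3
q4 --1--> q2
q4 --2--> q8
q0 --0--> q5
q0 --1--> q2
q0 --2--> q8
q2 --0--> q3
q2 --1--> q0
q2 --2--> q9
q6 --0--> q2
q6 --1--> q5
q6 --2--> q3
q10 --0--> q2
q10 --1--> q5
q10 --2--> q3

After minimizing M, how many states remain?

States {q10} cannot be reached from the start state, so discard them.
Initial partition by acceptance: {q2,q3,q5} | {q0,q1,q4,q6,q7,q8,q9}.
Split {q0,q1,q4,q6,q7,q8,q9} by δ(·,0) → {q0,q1,q4,q6,q7} and {q8,q9}.
Split {q2,q3,q5} by δ(·,1) → {q3,q5} and {q2}.
Refine {q0,q1,q4,q6,q7} on symbol 0: members go to different blocks, giving {q0,q4,q7} and {q1,q6}.
Stable partition: {q3,q5} | {q0,q4,q7} | {q8,q9} | {q2} | {q1,q6} — 5 equivalence classes.

5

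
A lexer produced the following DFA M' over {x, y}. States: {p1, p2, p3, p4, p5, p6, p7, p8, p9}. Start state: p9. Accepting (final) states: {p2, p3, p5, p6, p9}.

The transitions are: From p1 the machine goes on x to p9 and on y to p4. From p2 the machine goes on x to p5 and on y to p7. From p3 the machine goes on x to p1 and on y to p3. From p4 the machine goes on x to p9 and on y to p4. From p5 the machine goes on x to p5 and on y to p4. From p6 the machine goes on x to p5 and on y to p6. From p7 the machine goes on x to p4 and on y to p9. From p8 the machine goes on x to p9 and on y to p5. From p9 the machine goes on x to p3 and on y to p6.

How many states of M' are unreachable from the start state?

3

BFS from p9 reaches {p1, p3, p4, p5, p6, p9}; the 3 state(s) p2, p7, p8 are never visited.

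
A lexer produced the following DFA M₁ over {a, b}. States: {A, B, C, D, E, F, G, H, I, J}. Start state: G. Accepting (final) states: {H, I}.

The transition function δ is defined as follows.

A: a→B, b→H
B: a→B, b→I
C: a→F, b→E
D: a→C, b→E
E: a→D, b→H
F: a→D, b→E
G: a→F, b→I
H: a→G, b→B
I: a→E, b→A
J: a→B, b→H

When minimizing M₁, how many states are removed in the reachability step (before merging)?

BFS from G reaches {A, B, C, D, E, F, G, H, I}; the 1 state(s) J are never visited.

1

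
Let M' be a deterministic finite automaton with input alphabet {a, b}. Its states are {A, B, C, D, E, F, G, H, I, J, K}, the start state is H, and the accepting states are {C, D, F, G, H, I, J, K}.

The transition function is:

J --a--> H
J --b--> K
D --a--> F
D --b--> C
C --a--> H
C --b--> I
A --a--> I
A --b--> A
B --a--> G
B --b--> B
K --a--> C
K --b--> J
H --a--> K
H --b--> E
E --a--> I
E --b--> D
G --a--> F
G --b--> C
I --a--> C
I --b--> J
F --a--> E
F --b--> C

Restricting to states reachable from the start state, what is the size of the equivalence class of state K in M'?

Reachable states from the start: {C,D,E,F,H,I,J,K}. Unreachable: {A,B,G} — drop them.
P0 = {C,D,F,H,I,J,K} | {E}.
Split {C,D,F,H,I,J,K} by δ(·,a) → {C,D,H,I,J,K} and {F}.
Refine {C,D,H,I,J,K} on symbol a: members go to different blocks, giving {C,H,I,J,K} and {D}.
Refine {C,H,I,J,K} on symbol b: members go to different blocks, giving {C,I,J,K} and {H}.
Split {C,I,J,K} by δ(·,a) → {C,J} and {I,K}.
The partition is now stable with 6 blocks: {C,J} | {E} | {F} | {D} | {H} | {I,K}.
The equivalence class containing K is {I,K}, of size 2.

2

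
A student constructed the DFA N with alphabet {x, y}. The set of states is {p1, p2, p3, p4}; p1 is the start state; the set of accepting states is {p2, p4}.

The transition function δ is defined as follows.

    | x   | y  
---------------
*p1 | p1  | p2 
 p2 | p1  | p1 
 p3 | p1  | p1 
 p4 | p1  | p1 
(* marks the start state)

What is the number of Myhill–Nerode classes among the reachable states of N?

2

Reachable states from the start: {p1,p2}. Unreachable: {p3,p4} — drop them.
P0 = {p2} | {p1}.
Stable partition: {p2} | {p1} — 2 equivalence classes.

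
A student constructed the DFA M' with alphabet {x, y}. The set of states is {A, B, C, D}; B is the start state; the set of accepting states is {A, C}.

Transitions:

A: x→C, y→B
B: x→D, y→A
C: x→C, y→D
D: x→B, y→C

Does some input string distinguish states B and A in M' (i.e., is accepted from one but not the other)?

All states are reachable from the start state.
Initial partition by acceptance: {A,C} | {B,D}.
Stable partition: {A,C} | {B,D} — 2 equivalence classes.
B and A end up in different blocks, so they are distinguishable. For instance, the string 'ε' is accepted from only A.

Yes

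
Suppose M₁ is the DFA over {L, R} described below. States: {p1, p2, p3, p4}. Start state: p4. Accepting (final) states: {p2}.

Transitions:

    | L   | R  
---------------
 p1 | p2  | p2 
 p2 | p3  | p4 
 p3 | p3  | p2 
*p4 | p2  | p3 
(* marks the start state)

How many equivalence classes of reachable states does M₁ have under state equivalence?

Reachable states from the start: {p2,p3,p4}. Unreachable: {p1} — drop them.
Start with accepting vs non-accepting: {p2} | {p3,p4}.
On input L, block {p3,p4} splits into {p3} and {p4}.
No further refinement is possible. Final partition (3 blocks): {p2} | {p3} | {p4}.

3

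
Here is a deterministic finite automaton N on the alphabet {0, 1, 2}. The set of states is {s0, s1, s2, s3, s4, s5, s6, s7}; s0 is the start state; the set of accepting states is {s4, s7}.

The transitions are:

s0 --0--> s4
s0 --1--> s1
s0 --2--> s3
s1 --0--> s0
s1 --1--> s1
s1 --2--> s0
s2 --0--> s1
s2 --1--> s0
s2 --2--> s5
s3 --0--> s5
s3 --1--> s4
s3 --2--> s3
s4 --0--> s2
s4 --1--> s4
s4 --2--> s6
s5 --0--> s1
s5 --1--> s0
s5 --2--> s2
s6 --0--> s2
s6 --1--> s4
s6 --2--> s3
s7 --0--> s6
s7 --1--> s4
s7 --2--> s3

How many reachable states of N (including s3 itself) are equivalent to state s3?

2

States {s7} cannot be reached from the start state, so discard them.
Start with accepting vs non-accepting: {s4} | {s0,s1,s2,s3,s5,s6}.
Split {s0,s1,s2,s3,s5,s6} by δ(·,0) → {s1,s2,s3,s5,s6} and {s0}.
Refine {s1,s2,s3,s5,s6} on symbol 0: members go to different blocks, giving {s2,s3,s5,s6} and {s1}.
Split {s2,s3,s5,s6} by δ(·,0) → {s2,s5} and {s3,s6}.
Stable partition: {s4} | {s2,s5} | {s0} | {s1} | {s3,s6} — 5 equivalence classes.
The equivalence class containing s3 is {s3,s6}, of size 2.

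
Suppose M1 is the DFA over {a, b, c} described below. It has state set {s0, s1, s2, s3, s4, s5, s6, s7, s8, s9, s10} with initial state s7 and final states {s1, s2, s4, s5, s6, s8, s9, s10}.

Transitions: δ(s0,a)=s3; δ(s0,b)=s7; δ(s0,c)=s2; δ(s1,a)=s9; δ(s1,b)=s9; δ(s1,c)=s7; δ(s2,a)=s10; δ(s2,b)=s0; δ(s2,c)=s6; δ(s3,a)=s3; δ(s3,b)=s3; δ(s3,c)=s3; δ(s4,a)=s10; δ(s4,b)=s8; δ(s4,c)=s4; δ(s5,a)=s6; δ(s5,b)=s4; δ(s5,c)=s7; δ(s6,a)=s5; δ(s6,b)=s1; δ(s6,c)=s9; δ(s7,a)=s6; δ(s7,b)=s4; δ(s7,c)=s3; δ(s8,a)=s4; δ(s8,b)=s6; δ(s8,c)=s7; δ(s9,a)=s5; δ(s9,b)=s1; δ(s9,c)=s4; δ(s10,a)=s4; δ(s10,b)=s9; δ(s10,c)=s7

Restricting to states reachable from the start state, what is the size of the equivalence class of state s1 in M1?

States {s0,s2} cannot be reached from the start state, so discard them.
P0 = {s1,s4,s5,s6,s8,s9,s10} | {s3,s7}.
On input c, block {s1,s4,s5,s6,s8,s9,s10} splits into {s1,s5,s8,s10} and {s4,s6,s9}.
On input a, block {s3,s7} splits into {s3} and {s7}.
The partition is now stable with 4 blocks: {s1,s5,s8,s10} | {s3} | {s4,s6,s9} | {s7}.
The equivalence class containing s1 is {s1,s5,s8,s10}, of size 4.

4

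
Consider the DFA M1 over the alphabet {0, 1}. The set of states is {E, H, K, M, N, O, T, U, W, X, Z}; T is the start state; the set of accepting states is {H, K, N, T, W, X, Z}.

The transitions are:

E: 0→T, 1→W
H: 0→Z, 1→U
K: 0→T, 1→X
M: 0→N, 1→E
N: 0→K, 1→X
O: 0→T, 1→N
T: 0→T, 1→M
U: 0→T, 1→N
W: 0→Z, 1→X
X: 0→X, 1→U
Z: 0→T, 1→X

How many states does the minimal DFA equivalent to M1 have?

Reachable states from the start: {E,K,M,N,T,U,W,X,Z}. Unreachable: {H,O} — drop them.
Start with accepting vs non-accepting: {K,N,T,W,X,Z} | {E,M,U}.
Split {K,N,T,W,X,Z} by δ(·,1) → {K,N,W,Z} and {T,X}.
Refine {K,N,W,Z} on symbol 0: members go to different blocks, giving {K,Z} and {N,W}.
On input 0, block {E,M,U} splits into {E,U} and {M}.
Refine {T,X} on symbol 1: members go to different blocks, giving {T} and {X}.
Stable partition: {K,Z} | {E,U} | {T} | {N,W} | {M} | {X} — 6 equivalence classes.

6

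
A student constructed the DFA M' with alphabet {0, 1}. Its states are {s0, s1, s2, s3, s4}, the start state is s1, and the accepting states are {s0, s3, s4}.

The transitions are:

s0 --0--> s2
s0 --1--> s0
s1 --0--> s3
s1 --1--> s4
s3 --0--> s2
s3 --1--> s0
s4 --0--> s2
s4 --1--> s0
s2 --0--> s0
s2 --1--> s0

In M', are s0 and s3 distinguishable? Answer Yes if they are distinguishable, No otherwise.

No

P0 = {s0,s3,s4} | {s1,s2}.
No further refinement is possible. Final partition (2 blocks): {s0,s3,s4} | {s1,s2}.
s0 and s3 lie in the same block of the stable partition, so they are equivalent — no string distinguishes them.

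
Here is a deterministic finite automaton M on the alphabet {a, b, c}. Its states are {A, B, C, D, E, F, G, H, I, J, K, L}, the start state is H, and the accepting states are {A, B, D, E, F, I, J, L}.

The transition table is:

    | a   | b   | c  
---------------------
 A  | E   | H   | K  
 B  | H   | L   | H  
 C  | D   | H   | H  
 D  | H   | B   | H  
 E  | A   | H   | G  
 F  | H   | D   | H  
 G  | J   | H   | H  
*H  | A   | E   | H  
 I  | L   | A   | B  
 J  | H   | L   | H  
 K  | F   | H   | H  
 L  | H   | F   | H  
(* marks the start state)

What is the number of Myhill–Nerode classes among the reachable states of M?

First remove the unreachable states {C,I}; 10 states remain.
Start with accepting vs non-accepting: {A,B,D,E,F,J,L} | {G,H,K}.
On input a, block {A,B,D,E,F,J,L} splits into {B,D,F,J,L} and {A,E}.
On input a, block {G,H,K} splits into {G,K} and {H}.
The partition is now stable with 4 blocks: {B,D,F,J,L} | {G,K} | {A,E} | {H}.

4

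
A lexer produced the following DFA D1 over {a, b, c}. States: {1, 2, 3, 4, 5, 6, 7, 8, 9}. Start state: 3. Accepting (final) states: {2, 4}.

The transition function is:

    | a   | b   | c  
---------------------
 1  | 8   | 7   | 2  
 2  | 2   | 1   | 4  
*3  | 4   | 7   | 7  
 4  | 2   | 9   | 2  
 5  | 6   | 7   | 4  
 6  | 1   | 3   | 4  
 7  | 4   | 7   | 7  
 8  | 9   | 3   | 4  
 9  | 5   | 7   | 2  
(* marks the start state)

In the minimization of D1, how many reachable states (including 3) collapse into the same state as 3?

2

Every state is reachable, so we keep all 9.
Start with accepting vs non-accepting: {2,4} | {1,3,5,6,7,8,9}.
On input a, block {1,3,5,6,7,8,9} splits into {1,5,6,8,9} and {3,7}.
The partition is now stable with 3 blocks: {2,4} | {1,5,6,8,9} | {3,7}.
The equivalence class containing 3 is {3,7}, of size 2.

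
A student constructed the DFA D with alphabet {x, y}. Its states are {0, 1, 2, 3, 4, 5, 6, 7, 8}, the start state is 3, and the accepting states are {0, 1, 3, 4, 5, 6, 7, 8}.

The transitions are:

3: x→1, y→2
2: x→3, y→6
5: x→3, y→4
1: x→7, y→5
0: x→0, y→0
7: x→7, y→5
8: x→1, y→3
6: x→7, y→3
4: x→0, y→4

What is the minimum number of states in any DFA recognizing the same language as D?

6

Reachable states from the start: {0,1,2,3,4,5,6,7}. Unreachable: {8} — drop them.
P0 = {0,1,3,4,5,6,7} | {2}.
Split {0,1,3,4,5,6,7} by δ(·,y) → {0,1,4,5,6,7} and {3}.
Refine {0,1,4,5,6,7} on symbol x: members go to different blocks, giving {0,1,4,6,7} and {5}.
Split {0,1,4,6,7} by δ(·,y) → {0,4} and {1,7} and {6}.
The partition is now stable with 6 blocks: {0,4} | {2} | {3} | {5} | {1,7} | {6}.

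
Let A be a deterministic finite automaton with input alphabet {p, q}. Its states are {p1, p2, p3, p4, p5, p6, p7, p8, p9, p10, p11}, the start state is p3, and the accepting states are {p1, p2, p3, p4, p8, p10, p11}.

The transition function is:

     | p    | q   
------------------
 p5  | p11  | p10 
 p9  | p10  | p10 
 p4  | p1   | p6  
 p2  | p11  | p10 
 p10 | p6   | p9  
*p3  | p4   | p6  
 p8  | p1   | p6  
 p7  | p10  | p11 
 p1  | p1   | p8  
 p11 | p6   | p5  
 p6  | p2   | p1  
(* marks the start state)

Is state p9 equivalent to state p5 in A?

States {p7} cannot be reached from the start state, so discard them.
Initial partition by acceptance: {p1,p2,p3,p4,p8,p10,p11} | {p5,p6,p9}.
On input p, block {p1,p2,p3,p4,p8,p10,p11} splits into {p1,p2,p3,p4,p8} and {p10,p11}.
Split {p1,p2,p3,p4,p8} by δ(·,p) → {p1,p3,p4,p8} and {p2}.
Refine {p1,p3,p4,p8} on symbol q: members go to different blocks, giving {p3,p4,p8} and {p1}.
Split {p3,p4,p8} by δ(·,p) → {p4,p8} and {p3}.
On input p, block {p5,p6,p9} splits into {p5,p9} and {p6}.
Stable partition: {p4,p8} | {p5,p9} | {p10,p11} | {p2} | {p1} | {p3} | {p6} — 7 equivalence classes.
p9 and p5 lie in the same block of the stable partition, so they are equivalent — no string distinguishes them.

Yes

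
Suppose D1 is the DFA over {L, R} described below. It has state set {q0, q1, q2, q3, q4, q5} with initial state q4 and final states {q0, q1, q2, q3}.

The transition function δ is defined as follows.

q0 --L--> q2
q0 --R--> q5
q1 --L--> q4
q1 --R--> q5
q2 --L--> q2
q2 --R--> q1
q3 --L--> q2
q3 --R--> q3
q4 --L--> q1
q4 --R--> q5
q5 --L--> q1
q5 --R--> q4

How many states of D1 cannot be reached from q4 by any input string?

3

Starting at q4 and following transitions, the reachable set is {q1, q4, q5}. That leaves q0, q2, q3 unreachable — 3 in total.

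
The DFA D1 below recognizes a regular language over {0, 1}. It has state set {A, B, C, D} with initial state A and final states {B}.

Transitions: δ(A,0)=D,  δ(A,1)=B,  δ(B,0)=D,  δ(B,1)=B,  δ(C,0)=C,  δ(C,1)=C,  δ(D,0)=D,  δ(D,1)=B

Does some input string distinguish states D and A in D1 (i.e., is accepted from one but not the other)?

First remove the unreachable states {C}; 3 states remain.
Start with accepting vs non-accepting: {B} | {A,D}.
The partition is now stable with 2 blocks: {B} | {A,D}.
D and A lie in the same block of the stable partition, so they are equivalent — no string distinguishes them.

No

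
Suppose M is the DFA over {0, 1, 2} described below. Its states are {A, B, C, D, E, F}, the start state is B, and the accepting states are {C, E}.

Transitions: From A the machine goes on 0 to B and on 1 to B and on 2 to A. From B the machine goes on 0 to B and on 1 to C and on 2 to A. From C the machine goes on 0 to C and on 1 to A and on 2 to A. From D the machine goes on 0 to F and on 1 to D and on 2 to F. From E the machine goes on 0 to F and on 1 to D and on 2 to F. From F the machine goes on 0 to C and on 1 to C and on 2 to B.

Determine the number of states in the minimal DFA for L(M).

First remove the unreachable states {D,E,F}; 3 states remain.
Initial partition by acceptance: {C} | {A,B}.
On input 1, block {A,B} splits into {A} and {B}.
Stable partition: {C} | {A} | {B} — 3 equivalence classes.

3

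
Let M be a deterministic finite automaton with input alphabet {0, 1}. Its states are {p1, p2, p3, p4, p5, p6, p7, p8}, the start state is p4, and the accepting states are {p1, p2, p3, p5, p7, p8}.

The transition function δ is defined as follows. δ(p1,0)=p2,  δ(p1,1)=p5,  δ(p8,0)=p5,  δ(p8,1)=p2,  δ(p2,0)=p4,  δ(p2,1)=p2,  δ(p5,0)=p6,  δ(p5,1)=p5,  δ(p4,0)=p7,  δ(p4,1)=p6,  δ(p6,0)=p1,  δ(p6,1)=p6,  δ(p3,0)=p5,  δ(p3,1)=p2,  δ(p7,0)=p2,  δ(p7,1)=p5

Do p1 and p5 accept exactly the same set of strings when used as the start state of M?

No

States {p3,p8} cannot be reached from the start state, so discard them.
P0 = {p1,p2,p5,p7} | {p4,p6}.
Refine {p1,p2,p5,p7} on symbol 0: members go to different blocks, giving {p1,p7} and {p2,p5}.
No further refinement is possible. Final partition (3 blocks): {p1,p7} | {p4,p6} | {p2,p5}.
p1 and p5 end up in different blocks, so they are distinguishable. For instance, the string '0' is accepted from only p1.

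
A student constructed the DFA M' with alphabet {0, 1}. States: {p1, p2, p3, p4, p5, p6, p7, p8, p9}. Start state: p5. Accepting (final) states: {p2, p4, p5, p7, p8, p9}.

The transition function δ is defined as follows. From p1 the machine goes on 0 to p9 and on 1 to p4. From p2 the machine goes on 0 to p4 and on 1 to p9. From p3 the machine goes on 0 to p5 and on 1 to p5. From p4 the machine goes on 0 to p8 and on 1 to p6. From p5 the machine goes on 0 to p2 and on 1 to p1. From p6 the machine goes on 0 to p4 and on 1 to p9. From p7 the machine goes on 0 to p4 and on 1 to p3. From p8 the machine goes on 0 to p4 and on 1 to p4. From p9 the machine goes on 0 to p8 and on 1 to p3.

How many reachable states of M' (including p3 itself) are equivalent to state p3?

3

States {p7} cannot be reached from the start state, so discard them.
P0 = {p2,p4,p5,p8,p9} | {p1,p3,p6}.
On input 1, block {p2,p4,p5,p8,p9} splits into {p4,p5,p9} and {p2,p8}.
The partition is now stable with 3 blocks: {p4,p5,p9} | {p1,p3,p6} | {p2,p8}.
State p3 belongs to the block {p1,p3,p6}, which has 3 states.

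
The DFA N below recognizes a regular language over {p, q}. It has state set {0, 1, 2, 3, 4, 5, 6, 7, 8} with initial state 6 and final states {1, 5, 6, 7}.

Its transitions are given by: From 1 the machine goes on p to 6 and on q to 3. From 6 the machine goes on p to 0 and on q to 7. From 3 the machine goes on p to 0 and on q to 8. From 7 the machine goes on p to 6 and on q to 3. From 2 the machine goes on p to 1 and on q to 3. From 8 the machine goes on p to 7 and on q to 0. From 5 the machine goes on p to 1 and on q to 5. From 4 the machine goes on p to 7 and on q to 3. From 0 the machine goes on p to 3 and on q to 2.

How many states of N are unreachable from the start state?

BFS from 6 reaches {0, 1, 2, 3, 6, 7, 8}; the 2 state(s) 4, 5 are never visited.

2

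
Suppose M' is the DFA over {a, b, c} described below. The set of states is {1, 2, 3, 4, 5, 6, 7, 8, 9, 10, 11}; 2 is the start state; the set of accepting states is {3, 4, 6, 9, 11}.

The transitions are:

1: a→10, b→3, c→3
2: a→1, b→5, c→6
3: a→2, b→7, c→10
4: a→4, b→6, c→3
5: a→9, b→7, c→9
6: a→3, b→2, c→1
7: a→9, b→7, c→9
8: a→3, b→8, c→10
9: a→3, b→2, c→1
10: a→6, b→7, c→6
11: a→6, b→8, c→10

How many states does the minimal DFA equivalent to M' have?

Reachable states from the start: {1,2,3,5,6,7,9,10}. Unreachable: {4,8,11} — drop them.
P0 = {3,6,9} | {1,2,5,7,10}.
On input a, block {3,6,9} splits into {6,9} and {3}.
On input a, block {1,2,5,7,10} splits into {5,7,10} and {1,2}.
Split {1,2} by δ(·,a) → {1} and {2}.
The partition is now stable with 5 blocks: {6,9} | {5,7,10} | {3} | {1} | {2}.

5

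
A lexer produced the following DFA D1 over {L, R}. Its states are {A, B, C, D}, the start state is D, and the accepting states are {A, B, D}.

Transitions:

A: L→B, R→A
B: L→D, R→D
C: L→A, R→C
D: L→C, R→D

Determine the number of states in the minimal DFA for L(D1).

Every state is reachable, so we keep all 4.
P0 = {A,B,D} | {C}.
On input L, block {A,B,D} splits into {A,B} and {D}.
On input L, block {A,B} splits into {A} and {B}.
No further refinement is possible. Final partition (4 blocks): {A} | {C} | {D} | {B}.

4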